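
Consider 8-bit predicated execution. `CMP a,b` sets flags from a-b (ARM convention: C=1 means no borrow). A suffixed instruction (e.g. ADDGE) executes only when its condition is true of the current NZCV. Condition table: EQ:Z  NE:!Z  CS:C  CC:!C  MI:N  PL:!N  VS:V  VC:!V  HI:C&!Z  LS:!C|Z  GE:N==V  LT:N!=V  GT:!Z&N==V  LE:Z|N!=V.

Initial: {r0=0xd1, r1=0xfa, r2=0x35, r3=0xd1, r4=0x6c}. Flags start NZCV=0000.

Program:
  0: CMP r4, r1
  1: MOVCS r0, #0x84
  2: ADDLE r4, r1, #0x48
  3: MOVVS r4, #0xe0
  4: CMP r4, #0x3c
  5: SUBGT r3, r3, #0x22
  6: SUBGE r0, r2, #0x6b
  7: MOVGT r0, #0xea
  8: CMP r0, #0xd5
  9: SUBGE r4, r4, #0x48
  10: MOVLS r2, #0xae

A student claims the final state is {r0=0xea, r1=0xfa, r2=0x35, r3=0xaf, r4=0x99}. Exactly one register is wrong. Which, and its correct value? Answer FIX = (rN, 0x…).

[0] flags=0000 → (cmp)
[1] flags=0000 CS?F → skip
[2] flags=0000 LE?F → skip
[3] flags=0000 VS?F → skip
[4] flags=0010 → (cmp)
[5] flags=0010 GT?T → r3=0xaf
[6] flags=0010 GE?T → r0=0xca
[7] flags=0010 GT?T → r0=0xea
[8] flags=0010 → (cmp)
[9] flags=0010 GE?T → r4=0x24
[10] flags=0010 LS?F → skip

FIX = (r4, 0x24)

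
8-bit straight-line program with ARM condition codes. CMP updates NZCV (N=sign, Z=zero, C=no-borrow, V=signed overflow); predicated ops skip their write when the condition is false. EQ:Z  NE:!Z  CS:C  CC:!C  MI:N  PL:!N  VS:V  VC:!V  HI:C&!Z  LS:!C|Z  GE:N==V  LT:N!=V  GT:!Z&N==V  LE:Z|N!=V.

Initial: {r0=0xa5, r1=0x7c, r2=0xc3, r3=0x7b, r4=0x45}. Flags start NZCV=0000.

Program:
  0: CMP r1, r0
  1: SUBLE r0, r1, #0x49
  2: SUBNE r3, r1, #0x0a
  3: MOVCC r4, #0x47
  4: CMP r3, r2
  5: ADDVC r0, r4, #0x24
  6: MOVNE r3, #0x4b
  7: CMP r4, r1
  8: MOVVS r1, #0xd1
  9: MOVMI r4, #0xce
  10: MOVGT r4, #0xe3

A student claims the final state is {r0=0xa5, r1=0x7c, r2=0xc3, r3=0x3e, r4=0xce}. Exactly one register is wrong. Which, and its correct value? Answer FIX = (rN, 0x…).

0: ✓ CMP  NZCV=1001
1: · SUBLE
2: ✓ SUBNE  r3←0x72
3: ✓ MOVCC  r4←0x47
4: ✓ CMP  NZCV=1001
5: · ADDVC
6: ✓ MOVNE  r3←0x4b
7: ✓ CMP  NZCV=1000
8: · MOVVS
9: ✓ MOVMI  r4←0xce
10: · MOVGT

FIX = (r3, 0x4b)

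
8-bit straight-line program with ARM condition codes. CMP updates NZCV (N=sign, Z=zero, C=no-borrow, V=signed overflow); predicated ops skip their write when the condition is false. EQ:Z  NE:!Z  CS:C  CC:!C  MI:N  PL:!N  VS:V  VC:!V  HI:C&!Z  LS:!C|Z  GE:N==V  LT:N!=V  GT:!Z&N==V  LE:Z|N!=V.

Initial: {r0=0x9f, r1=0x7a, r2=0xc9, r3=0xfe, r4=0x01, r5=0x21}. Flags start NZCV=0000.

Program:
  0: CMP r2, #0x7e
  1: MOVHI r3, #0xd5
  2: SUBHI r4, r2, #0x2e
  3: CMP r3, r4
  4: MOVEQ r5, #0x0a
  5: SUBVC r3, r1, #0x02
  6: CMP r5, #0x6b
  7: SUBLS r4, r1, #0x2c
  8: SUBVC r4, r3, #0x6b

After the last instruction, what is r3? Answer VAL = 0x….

VAL = 0x78

[0] flags=0011 → (cmp)
[1] flags=0011 HI?T → r3=0xd5
[2] flags=0011 HI?T → r4=0x9b
[3] flags=0010 → (cmp)
[4] flags=0010 EQ?F → skip
[5] flags=0010 VC?T → r3=0x78
[6] flags=1000 → (cmp)
[7] flags=1000 LS?T → r4=0x4e
[8] flags=1000 VC?T → r4=0x0d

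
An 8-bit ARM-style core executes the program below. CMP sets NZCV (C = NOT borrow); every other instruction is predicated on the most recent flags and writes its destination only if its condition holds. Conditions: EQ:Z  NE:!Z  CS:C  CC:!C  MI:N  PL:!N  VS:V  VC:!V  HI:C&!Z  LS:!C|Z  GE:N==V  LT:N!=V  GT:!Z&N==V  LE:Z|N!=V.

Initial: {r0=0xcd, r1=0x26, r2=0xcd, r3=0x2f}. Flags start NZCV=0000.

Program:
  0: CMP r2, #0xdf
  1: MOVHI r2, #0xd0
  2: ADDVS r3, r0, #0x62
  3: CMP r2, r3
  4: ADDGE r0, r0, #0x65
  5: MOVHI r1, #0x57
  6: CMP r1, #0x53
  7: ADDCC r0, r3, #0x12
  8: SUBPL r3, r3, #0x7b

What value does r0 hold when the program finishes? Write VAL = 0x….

[0] flags=1000 → (cmp)
[1] flags=1000 HI?F → skip
[2] flags=1000 VS?F → skip
[3] flags=1010 → (cmp)
[4] flags=1010 GE?F → skip
[5] flags=1010 HI?T → r1=0x57
[6] flags=0010 → (cmp)
[7] flags=0010 CC?F → skip
[8] flags=0010 PL?T → r3=0xb4

VAL = 0xcd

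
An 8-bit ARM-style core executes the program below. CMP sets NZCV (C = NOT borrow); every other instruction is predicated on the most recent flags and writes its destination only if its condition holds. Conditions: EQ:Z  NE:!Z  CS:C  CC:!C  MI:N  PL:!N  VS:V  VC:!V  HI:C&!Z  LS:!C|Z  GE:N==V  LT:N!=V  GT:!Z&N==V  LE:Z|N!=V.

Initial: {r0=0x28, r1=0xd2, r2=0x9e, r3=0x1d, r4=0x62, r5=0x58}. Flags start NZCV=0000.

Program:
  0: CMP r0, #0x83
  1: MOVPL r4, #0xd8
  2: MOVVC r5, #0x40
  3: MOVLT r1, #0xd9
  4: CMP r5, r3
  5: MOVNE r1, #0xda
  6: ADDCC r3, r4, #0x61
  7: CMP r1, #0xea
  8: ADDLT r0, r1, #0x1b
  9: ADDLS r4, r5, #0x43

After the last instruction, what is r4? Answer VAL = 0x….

0: ✓ CMP  NZCV=1001
1: · MOVPL
2: · MOVVC
3: · MOVLT
4: ✓ CMP  NZCV=0010
5: ✓ MOVNE  r1←0xda
6: · ADDCC
7: ✓ CMP  NZCV=1000
8: ✓ ADDLT  r0←0xf5
9: ✓ ADDLS  r4←0x9b

VAL = 0x9b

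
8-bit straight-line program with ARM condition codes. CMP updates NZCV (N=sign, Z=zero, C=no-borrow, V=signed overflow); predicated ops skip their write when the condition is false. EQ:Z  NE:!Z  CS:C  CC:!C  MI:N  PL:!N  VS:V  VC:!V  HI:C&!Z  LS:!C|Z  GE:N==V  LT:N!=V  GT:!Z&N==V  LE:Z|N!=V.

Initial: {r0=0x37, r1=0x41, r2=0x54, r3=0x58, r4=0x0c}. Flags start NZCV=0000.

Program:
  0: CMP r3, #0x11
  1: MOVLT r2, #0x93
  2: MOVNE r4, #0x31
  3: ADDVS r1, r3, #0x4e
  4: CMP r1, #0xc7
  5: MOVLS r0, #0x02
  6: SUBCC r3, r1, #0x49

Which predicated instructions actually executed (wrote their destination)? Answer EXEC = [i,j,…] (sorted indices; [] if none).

EXEC = [2,5,6]

0: ✓ CMP  NZCV=0010
1: · MOVLT
2: ✓ MOVNE  r4←0x31
3: · ADDVS
4: ✓ CMP  NZCV=0000
5: ✓ MOVLS  r0←0x02
6: ✓ SUBCC  r3←0xf8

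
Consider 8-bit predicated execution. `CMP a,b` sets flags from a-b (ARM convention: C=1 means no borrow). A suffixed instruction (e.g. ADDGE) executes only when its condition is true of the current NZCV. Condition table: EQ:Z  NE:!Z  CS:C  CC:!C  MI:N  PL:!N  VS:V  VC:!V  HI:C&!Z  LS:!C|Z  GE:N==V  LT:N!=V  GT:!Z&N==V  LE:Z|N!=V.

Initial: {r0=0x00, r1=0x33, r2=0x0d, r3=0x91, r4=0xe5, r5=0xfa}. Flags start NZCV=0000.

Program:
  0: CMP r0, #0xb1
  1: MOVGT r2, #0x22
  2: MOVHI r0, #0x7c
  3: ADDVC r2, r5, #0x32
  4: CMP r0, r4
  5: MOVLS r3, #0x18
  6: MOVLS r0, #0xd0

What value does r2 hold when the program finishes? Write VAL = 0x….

0: ✓ CMP  NZCV=0000
1: ✓ MOVGT  r2←0x22
2: · MOVHI
3: ✓ ADDVC  r2←0x2c
4: ✓ CMP  NZCV=0000
5: ✓ MOVLS  r3←0x18
6: ✓ MOVLS  r0←0xd0

VAL = 0x2c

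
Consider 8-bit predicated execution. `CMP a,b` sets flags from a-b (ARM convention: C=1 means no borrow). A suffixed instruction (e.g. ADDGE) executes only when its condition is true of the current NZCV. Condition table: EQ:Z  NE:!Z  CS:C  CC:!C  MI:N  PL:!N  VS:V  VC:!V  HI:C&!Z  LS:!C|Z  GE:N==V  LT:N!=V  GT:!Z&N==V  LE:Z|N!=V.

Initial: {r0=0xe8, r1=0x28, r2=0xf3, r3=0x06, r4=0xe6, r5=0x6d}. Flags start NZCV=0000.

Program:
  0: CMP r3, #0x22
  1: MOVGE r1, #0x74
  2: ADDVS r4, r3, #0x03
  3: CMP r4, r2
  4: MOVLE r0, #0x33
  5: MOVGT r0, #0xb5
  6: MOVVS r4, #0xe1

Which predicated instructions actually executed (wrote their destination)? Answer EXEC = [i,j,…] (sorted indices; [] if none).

EXEC = [4]

[0] flags=1000 → (cmp)
[1] flags=1000 GE?F → skip
[2] flags=1000 VS?F → skip
[3] flags=1000 → (cmp)
[4] flags=1000 LE?T → r0=0x33
[5] flags=1000 GT?F → skip
[6] flags=1000 VS?F → skip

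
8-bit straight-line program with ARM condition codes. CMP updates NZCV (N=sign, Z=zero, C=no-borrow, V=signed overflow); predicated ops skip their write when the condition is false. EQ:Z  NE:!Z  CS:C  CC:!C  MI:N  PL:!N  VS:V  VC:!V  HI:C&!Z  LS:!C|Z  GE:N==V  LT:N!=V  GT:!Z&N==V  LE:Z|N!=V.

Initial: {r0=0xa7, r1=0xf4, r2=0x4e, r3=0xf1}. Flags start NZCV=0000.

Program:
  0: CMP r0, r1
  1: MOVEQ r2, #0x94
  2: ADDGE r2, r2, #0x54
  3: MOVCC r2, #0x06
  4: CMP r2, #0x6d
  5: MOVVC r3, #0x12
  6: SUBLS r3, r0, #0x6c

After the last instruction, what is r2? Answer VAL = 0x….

VAL = 0x06

[0] flags=1000 → (cmp)
[1] flags=1000 EQ?F → skip
[2] flags=1000 GE?F → skip
[3] flags=1000 CC?T → r2=0x06
[4] flags=1000 → (cmp)
[5] flags=1000 VC?T → r3=0x12
[6] flags=1000 LS?T → r3=0x3b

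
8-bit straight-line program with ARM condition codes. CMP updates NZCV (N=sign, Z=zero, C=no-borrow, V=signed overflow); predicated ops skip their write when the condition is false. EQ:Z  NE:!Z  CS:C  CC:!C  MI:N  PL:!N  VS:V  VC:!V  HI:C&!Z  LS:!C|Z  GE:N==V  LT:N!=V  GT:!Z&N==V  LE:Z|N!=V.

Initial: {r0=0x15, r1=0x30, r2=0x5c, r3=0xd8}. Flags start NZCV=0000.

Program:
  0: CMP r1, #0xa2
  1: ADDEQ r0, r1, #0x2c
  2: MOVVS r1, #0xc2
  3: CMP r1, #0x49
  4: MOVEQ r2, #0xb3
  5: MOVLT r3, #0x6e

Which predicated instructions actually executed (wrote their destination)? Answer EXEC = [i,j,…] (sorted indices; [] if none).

0: ✓ CMP  NZCV=1001
1: · ADDEQ
2: ✓ MOVVS  r1←0xc2
3: ✓ CMP  NZCV=0011
4: · MOVEQ
5: ✓ MOVLT  r3←0x6e

EXEC = [2,5]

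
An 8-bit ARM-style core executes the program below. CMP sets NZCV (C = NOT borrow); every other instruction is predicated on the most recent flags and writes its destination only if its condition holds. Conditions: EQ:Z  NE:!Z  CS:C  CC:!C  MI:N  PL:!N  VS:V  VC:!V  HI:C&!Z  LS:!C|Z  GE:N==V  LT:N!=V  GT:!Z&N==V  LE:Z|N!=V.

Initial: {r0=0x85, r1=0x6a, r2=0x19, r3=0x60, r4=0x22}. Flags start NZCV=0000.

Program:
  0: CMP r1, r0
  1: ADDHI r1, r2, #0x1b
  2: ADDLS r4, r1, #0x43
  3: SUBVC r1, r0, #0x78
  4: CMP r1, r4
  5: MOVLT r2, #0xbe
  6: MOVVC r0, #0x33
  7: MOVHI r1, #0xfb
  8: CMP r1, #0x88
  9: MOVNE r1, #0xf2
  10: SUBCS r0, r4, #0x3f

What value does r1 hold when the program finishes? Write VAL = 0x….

[0] flags=1001 → (cmp)
[1] flags=1001 HI?F → skip
[2] flags=1001 LS?T → r4=0xad
[3] flags=1001 VC?F → skip
[4] flags=1001 → (cmp)
[5] flags=1001 LT?F → skip
[6] flags=1001 VC?F → skip
[7] flags=1001 HI?F → skip
[8] flags=1001 → (cmp)
[9] flags=1001 NE?T → r1=0xf2
[10] flags=1001 CS?F → skip

VAL = 0xf2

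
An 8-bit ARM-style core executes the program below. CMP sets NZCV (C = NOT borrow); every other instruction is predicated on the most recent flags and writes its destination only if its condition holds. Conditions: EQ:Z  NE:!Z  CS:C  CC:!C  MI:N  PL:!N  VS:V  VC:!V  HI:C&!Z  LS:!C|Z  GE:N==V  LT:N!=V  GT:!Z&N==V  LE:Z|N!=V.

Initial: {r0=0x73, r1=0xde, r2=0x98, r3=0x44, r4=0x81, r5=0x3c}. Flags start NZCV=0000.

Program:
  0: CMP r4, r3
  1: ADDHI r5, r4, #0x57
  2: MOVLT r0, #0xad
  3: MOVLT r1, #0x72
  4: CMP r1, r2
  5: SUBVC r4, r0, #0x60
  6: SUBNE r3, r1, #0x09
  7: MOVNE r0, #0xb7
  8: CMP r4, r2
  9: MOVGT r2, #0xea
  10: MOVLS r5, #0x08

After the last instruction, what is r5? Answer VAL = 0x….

VAL = 0x08

0: ✓ CMP  NZCV=0011
1: ✓ ADDHI  r5←0xd8
2: ✓ MOVLT  r0←0xad
3: ✓ MOVLT  r1←0x72
4: ✓ CMP  NZCV=1001
5: · SUBVC
6: ✓ SUBNE  r3←0x69
7: ✓ MOVNE  r0←0xb7
8: ✓ CMP  NZCV=1000
9: · MOVGT
10: ✓ MOVLS  r5←0x08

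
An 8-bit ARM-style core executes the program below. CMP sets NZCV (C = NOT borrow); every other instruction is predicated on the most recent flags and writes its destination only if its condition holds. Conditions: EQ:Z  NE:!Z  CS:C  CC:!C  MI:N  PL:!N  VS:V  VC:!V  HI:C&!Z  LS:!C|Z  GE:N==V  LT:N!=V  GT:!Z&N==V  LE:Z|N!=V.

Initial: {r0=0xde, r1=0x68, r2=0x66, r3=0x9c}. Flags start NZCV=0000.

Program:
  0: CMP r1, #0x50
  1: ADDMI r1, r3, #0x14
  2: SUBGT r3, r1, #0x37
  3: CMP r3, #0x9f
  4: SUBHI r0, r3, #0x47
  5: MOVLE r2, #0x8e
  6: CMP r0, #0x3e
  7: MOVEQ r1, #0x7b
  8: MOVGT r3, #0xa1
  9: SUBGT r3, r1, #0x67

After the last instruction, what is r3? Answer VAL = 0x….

VAL = 0x31

0: ✓ CMP  NZCV=0010
1: · ADDMI
2: ✓ SUBGT  r3←0x31
3: ✓ CMP  NZCV=1001
4: · SUBHI
5: · MOVLE
6: ✓ CMP  NZCV=1010
7: · MOVEQ
8: · MOVGT
9: · SUBGT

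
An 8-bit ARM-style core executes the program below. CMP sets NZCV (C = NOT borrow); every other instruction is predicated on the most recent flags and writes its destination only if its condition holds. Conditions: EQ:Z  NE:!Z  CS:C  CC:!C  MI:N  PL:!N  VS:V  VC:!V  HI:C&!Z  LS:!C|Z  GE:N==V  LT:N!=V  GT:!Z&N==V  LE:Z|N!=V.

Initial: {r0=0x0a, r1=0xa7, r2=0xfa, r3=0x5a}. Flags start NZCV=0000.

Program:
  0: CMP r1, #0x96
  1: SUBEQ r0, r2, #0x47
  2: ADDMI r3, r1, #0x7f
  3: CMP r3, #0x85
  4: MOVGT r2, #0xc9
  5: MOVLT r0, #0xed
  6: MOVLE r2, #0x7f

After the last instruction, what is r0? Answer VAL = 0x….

VAL = 0x0a

0: ✓ CMP  NZCV=0010
1: · SUBEQ
2: · ADDMI
3: ✓ CMP  NZCV=1001
4: ✓ MOVGT  r2←0xc9
5: · MOVLT
6: · MOVLE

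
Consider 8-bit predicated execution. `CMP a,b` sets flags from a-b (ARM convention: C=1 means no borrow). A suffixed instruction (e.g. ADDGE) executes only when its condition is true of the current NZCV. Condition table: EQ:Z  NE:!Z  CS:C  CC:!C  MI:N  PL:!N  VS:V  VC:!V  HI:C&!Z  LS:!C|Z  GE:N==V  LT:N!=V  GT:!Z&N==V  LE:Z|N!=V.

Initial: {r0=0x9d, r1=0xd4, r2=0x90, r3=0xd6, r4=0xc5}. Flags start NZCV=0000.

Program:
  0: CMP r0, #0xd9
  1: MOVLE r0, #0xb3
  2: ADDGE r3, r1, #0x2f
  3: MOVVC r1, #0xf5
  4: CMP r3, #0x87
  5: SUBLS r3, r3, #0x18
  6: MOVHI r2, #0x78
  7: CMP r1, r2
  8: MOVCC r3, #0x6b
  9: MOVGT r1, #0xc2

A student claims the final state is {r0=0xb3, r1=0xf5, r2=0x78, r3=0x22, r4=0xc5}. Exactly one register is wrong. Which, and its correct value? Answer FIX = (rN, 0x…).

FIX = (r3, 0xd6)

0: ✓ CMP  NZCV=1000
1: ✓ MOVLE  r0←0xb3
2: · ADDGE
3: ✓ MOVVC  r1←0xf5
4: ✓ CMP  NZCV=0010
5: · SUBLS
6: ✓ MOVHI  r2←0x78
7: ✓ CMP  NZCV=0011
8: · MOVCC
9: · MOVGT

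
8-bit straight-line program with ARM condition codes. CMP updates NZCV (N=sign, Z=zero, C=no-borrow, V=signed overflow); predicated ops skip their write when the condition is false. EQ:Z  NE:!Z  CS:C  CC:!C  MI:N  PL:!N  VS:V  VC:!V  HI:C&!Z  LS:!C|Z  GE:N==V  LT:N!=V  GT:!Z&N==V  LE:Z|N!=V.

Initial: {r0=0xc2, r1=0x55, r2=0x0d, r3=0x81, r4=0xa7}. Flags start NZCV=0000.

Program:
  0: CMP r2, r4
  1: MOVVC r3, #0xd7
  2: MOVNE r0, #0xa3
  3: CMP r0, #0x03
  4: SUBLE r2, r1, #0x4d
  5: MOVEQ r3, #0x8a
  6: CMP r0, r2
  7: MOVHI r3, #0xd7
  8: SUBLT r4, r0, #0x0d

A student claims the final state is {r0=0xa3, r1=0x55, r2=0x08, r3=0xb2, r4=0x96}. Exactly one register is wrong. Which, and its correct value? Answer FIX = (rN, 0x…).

0: ✓ CMP  NZCV=0000
1: ✓ MOVVC  r3←0xd7
2: ✓ MOVNE  r0←0xa3
3: ✓ CMP  NZCV=1010
4: ✓ SUBLE  r2←0x08
5: · MOVEQ
6: ✓ CMP  NZCV=1010
7: ✓ MOVHI  r3←0xd7
8: ✓ SUBLT  r4←0x96

FIX = (r3, 0xd7)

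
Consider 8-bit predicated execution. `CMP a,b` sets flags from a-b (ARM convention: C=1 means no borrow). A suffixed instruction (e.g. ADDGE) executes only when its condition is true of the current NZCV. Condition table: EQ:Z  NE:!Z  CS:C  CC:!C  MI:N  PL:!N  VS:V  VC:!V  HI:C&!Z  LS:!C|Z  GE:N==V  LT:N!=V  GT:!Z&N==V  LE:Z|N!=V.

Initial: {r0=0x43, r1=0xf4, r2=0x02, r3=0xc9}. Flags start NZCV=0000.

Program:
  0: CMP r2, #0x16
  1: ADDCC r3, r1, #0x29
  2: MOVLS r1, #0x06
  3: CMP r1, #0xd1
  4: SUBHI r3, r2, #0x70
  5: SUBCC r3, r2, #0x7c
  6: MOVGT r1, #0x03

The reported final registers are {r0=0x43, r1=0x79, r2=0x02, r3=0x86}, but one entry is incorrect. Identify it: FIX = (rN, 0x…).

FIX = (r1, 0x03)

0: ✓ CMP  NZCV=1000
1: ✓ ADDCC  r3←0x1d
2: ✓ MOVLS  r1←0x06
3: ✓ CMP  NZCV=0000
4: · SUBHI
5: ✓ SUBCC  r3←0x86
6: ✓ MOVGT  r1←0x03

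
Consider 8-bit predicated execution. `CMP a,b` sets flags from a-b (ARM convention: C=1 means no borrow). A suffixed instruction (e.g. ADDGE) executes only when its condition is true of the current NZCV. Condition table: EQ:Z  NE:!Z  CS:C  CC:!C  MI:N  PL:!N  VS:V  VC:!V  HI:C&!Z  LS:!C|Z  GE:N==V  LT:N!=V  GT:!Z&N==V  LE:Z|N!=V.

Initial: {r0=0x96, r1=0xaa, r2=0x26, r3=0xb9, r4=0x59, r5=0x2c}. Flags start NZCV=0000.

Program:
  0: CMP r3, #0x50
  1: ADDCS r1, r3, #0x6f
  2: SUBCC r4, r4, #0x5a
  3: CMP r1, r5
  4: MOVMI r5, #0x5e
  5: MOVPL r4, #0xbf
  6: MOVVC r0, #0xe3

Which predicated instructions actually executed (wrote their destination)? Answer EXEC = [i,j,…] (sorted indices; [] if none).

EXEC = [1,4,6]

0: ✓ CMP  NZCV=0011
1: ✓ ADDCS  r1←0x28
2: · SUBCC
3: ✓ CMP  NZCV=1000
4: ✓ MOVMI  r5←0x5e
5: · MOVPL
6: ✓ MOVVC  r0←0xe3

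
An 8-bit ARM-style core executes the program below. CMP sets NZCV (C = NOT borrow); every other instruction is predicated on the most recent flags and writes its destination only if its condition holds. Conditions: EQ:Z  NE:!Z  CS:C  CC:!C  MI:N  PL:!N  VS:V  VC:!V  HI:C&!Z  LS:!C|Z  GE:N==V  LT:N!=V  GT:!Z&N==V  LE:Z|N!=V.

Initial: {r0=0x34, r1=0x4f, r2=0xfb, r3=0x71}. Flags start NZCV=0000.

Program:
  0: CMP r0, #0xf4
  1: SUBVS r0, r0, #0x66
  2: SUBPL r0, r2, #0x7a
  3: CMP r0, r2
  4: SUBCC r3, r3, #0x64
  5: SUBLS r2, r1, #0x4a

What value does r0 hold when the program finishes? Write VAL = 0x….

0: ✓ CMP  NZCV=0000
1: · SUBVS
2: ✓ SUBPL  r0←0x81
3: ✓ CMP  NZCV=1000
4: ✓ SUBCC  r3←0x0d
5: ✓ SUBLS  r2←0x05

VAL = 0x81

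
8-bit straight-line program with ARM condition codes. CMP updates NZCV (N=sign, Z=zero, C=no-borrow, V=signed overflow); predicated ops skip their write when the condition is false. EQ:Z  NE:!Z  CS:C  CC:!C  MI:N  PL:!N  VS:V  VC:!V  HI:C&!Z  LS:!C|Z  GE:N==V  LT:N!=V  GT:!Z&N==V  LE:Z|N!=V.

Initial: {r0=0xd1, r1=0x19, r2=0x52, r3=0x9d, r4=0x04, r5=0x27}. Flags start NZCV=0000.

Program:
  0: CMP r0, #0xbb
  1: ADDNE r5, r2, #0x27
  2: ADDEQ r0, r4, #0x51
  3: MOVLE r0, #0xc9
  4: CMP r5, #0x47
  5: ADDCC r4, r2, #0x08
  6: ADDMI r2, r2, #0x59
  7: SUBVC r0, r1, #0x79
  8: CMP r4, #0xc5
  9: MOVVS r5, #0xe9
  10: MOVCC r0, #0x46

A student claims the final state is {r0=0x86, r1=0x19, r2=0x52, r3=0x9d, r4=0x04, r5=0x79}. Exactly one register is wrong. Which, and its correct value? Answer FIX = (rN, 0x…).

FIX = (r0, 0x46)

0: ✓ CMP  NZCV=0010
1: ✓ ADDNE  r5←0x79
2: · ADDEQ
3: · MOVLE
4: ✓ CMP  NZCV=0010
5: · ADDCC
6: · ADDMI
7: ✓ SUBVC  r0←0xa0
8: ✓ CMP  NZCV=0000
9: · MOVVS
10: ✓ MOVCC  r0←0x46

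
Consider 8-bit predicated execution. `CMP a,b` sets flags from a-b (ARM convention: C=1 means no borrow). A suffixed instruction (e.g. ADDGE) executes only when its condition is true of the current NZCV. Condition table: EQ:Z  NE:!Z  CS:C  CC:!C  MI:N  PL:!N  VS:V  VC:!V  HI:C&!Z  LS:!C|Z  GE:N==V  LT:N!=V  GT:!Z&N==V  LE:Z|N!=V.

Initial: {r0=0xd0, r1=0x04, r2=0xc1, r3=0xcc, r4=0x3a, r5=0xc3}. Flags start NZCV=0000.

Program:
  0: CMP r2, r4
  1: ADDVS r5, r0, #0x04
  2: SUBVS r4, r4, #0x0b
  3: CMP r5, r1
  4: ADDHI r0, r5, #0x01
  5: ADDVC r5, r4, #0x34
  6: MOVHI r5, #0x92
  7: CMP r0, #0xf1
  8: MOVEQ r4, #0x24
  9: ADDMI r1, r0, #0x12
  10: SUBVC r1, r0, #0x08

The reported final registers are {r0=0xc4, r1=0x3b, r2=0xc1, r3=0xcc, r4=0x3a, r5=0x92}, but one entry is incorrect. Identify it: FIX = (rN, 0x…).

FIX = (r1, 0xbc)

0: ✓ CMP  NZCV=1010
1: · ADDVS
2: · SUBVS
3: ✓ CMP  NZCV=1010
4: ✓ ADDHI  r0←0xc4
5: ✓ ADDVC  r5←0x6e
6: ✓ MOVHI  r5←0x92
7: ✓ CMP  NZCV=1000
8: · MOVEQ
9: ✓ ADDMI  r1←0xd6
10: ✓ SUBVC  r1←0xbc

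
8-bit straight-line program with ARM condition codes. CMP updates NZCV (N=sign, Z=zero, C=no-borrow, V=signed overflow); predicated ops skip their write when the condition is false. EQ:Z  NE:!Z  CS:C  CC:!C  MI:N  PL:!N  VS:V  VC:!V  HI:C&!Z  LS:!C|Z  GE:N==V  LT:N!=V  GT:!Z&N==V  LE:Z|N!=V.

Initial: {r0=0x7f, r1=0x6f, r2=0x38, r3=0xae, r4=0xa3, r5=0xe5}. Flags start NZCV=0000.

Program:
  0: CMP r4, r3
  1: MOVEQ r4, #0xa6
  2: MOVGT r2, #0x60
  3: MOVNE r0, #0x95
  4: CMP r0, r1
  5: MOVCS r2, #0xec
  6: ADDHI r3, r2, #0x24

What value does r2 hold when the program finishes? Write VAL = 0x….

0: ✓ CMP  NZCV=1000
1: · MOVEQ
2: · MOVGT
3: ✓ MOVNE  r0←0x95
4: ✓ CMP  NZCV=0011
5: ✓ MOVCS  r2←0xec
6: ✓ ADDHI  r3←0x10

VAL = 0xec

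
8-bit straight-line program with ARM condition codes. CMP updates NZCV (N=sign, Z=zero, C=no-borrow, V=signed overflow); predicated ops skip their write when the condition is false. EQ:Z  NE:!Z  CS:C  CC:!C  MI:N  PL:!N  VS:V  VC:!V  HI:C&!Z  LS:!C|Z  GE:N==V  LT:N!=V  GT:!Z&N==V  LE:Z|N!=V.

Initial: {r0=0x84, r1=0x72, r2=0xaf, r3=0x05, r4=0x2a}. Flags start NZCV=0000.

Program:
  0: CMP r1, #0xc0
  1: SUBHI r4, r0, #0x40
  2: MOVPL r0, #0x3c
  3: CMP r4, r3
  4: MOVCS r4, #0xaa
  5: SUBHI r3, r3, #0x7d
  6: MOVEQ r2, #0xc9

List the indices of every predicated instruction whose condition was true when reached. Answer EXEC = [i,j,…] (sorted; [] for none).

EXEC = [4,5]

[0] flags=1001 → (cmp)
[1] flags=1001 HI?F → skip
[2] flags=1001 PL?F → skip
[3] flags=0010 → (cmp)
[4] flags=0010 CS?T → r4=0xaa
[5] flags=0010 HI?T → r3=0x88
[6] flags=0010 EQ?F → skip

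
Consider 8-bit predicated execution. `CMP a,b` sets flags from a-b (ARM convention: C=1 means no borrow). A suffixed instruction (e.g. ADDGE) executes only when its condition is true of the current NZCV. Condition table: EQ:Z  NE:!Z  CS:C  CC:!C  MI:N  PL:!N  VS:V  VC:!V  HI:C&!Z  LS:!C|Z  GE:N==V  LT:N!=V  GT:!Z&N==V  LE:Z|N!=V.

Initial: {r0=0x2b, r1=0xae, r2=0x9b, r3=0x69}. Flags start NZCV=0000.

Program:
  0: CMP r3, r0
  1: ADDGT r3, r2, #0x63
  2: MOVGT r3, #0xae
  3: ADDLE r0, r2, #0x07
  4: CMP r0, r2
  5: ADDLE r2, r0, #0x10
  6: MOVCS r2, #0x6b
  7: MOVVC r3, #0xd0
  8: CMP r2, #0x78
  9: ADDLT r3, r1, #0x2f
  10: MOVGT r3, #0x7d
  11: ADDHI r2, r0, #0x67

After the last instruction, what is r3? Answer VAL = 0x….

[0] flags=0010 → (cmp)
[1] flags=0010 GT?T → r3=0xfe
[2] flags=0010 GT?T → r3=0xae
[3] flags=0010 LE?F → skip
[4] flags=1001 → (cmp)
[5] flags=1001 LE?F → skip
[6] flags=1001 CS?F → skip
[7] flags=1001 VC?F → skip
[8] flags=0011 → (cmp)
[9] flags=0011 LT?T → r3=0xdd
[10] flags=0011 GT?F → skip
[11] flags=0011 HI?T → r2=0x92

VAL = 0xdd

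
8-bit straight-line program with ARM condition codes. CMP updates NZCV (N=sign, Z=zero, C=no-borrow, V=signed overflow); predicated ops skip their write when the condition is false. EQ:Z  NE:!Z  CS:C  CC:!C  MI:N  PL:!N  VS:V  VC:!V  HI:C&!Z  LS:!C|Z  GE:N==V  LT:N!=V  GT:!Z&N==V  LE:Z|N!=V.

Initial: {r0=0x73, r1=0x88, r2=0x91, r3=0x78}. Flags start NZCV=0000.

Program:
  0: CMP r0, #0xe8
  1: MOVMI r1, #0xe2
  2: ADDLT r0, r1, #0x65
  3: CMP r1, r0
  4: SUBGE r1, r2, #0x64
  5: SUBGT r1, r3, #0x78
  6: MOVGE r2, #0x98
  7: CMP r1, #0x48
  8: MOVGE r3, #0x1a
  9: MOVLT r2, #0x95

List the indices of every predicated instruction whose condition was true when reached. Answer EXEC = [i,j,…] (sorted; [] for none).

[0] flags=1001 → (cmp)
[1] flags=1001 MI?T → r1=0xe2
[2] flags=1001 LT?F → skip
[3] flags=0011 → (cmp)
[4] flags=0011 GE?F → skip
[5] flags=0011 GT?F → skip
[6] flags=0011 GE?F → skip
[7] flags=1010 → (cmp)
[8] flags=1010 GE?F → skip
[9] flags=1010 LT?T → r2=0x95

EXEC = [1,9]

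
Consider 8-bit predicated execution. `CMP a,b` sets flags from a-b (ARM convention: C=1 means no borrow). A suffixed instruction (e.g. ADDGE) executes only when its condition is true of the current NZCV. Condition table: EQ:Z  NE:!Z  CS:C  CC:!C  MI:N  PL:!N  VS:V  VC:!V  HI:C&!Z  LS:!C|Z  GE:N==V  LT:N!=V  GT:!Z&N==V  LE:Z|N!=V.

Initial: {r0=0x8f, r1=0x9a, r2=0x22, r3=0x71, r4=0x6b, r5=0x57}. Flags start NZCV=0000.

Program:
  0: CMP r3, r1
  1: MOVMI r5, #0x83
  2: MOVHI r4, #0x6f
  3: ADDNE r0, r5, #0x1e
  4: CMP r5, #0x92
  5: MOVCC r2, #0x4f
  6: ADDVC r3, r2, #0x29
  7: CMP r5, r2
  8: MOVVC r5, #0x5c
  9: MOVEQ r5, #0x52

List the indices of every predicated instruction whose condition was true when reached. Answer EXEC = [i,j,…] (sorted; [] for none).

0: ✓ CMP  NZCV=1001
1: ✓ MOVMI  r5←0x83
2: · MOVHI
3: ✓ ADDNE  r0←0xa1
4: ✓ CMP  NZCV=1000
5: ✓ MOVCC  r2←0x4f
6: ✓ ADDVC  r3←0x78
7: ✓ CMP  NZCV=0011
8: · MOVVC
9: · MOVEQ

EXEC = [1,3,5,6]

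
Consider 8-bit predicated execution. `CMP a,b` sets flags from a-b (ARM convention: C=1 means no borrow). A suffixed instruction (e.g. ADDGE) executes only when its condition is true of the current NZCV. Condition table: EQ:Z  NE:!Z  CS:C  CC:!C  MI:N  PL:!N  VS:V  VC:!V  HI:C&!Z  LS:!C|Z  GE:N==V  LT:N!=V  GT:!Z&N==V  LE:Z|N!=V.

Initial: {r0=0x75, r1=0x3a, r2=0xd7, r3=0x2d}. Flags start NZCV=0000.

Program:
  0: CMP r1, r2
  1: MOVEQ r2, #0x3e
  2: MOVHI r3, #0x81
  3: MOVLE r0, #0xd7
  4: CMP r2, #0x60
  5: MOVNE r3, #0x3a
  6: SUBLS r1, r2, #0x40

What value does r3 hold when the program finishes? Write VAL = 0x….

[0] flags=0000 → (cmp)
[1] flags=0000 EQ?F → skip
[2] flags=0000 HI?F → skip
[3] flags=0000 LE?F → skip
[4] flags=0011 → (cmp)
[5] flags=0011 NE?T → r3=0x3a
[6] flags=0011 LS?F → skip

VAL = 0x3a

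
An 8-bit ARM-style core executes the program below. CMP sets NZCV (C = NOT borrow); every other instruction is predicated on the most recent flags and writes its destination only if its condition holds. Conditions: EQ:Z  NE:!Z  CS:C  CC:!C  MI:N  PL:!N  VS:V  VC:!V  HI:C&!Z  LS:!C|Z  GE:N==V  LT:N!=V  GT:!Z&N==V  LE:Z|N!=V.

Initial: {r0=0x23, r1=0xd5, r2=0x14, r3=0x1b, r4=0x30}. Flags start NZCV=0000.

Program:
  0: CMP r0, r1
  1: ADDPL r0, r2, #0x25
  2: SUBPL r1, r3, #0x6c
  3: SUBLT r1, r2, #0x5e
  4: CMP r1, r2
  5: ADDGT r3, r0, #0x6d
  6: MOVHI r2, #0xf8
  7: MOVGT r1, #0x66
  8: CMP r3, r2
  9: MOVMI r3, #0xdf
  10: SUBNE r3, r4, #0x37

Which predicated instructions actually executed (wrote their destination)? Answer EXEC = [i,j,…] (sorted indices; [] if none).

EXEC = [1,2,6,10]

0: ✓ CMP  NZCV=0000
1: ✓ ADDPL  r0←0x39
2: ✓ SUBPL  r1←0xaf
3: · SUBLT
4: ✓ CMP  NZCV=1010
5: · ADDGT
6: ✓ MOVHI  r2←0xf8
7: · MOVGT
8: ✓ CMP  NZCV=0000
9: · MOVMI
10: ✓ SUBNE  r3←0xf9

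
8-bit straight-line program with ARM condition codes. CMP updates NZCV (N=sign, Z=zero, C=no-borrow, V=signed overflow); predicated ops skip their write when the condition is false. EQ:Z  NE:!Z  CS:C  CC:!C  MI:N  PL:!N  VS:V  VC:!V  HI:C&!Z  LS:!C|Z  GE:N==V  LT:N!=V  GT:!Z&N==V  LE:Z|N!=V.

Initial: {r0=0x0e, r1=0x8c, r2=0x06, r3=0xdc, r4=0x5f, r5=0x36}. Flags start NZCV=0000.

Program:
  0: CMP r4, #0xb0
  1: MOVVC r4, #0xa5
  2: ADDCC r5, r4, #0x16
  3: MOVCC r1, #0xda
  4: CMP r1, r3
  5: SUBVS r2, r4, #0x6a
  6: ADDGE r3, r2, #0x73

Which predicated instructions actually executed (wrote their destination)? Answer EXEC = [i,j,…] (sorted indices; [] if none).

EXEC = [2,3]

0: ✓ CMP  NZCV=1001
1: · MOVVC
2: ✓ ADDCC  r5←0x75
3: ✓ MOVCC  r1←0xda
4: ✓ CMP  NZCV=1000
5: · SUBVS
6: · ADDGE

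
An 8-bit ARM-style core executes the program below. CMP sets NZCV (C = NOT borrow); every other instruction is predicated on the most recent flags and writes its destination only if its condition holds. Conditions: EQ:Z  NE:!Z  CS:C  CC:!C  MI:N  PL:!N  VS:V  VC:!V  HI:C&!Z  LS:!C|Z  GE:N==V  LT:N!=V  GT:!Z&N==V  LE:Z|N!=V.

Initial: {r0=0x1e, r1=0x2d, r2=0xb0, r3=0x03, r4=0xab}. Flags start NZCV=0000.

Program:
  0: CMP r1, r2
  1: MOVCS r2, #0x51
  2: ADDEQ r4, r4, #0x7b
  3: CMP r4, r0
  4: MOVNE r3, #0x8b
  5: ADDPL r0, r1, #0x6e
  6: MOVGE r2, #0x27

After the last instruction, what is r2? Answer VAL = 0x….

VAL = 0xb0

[0] flags=0000 → (cmp)
[1] flags=0000 CS?F → skip
[2] flags=0000 EQ?F → skip
[3] flags=1010 → (cmp)
[4] flags=1010 NE?T → r3=0x8b
[5] flags=1010 PL?F → skip
[6] flags=1010 GE?F → skip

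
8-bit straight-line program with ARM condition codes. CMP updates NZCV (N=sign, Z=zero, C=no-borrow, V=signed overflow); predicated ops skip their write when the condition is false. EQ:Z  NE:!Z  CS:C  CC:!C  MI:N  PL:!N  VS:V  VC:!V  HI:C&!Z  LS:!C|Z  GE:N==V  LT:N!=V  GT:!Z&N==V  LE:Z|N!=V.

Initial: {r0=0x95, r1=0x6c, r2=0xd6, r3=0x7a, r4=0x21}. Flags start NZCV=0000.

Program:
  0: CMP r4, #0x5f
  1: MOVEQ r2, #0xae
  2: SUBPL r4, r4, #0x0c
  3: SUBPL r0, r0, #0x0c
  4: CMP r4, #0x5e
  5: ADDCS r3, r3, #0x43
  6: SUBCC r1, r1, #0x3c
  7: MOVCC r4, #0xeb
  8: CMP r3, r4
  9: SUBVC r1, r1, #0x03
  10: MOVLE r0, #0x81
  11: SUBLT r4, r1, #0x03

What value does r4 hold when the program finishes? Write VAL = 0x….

VAL = 0xeb

[0] flags=1000 → (cmp)
[1] flags=1000 EQ?F → skip
[2] flags=1000 PL?F → skip
[3] flags=1000 PL?F → skip
[4] flags=1000 → (cmp)
[5] flags=1000 CS?F → skip
[6] flags=1000 CC?T → r1=0x30
[7] flags=1000 CC?T → r4=0xeb
[8] flags=1001 → (cmp)
[9] flags=1001 VC?F → skip
[10] flags=1001 LE?F → skip
[11] flags=1001 LT?F → skip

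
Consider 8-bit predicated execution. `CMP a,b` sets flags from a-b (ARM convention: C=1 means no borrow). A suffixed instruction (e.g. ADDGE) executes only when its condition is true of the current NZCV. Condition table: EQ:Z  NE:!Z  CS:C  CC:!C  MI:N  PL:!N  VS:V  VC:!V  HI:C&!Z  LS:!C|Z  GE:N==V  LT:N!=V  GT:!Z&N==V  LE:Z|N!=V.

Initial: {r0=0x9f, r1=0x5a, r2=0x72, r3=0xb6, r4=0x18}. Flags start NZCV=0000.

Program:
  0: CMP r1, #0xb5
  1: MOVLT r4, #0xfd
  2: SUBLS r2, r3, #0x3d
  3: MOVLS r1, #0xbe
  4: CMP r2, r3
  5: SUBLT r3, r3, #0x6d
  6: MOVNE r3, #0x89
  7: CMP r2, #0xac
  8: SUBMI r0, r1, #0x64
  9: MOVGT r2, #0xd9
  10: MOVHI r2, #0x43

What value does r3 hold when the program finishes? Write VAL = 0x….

[0] flags=1001 → (cmp)
[1] flags=1001 LT?F → skip
[2] flags=1001 LS?T → r2=0x79
[3] flags=1001 LS?T → r1=0xbe
[4] flags=1001 → (cmp)
[5] flags=1001 LT?F → skip
[6] flags=1001 NE?T → r3=0x89
[7] flags=1001 → (cmp)
[8] flags=1001 MI?T → r0=0x5a
[9] flags=1001 GT?T → r2=0xd9
[10] flags=1001 HI?F → skip

VAL = 0x89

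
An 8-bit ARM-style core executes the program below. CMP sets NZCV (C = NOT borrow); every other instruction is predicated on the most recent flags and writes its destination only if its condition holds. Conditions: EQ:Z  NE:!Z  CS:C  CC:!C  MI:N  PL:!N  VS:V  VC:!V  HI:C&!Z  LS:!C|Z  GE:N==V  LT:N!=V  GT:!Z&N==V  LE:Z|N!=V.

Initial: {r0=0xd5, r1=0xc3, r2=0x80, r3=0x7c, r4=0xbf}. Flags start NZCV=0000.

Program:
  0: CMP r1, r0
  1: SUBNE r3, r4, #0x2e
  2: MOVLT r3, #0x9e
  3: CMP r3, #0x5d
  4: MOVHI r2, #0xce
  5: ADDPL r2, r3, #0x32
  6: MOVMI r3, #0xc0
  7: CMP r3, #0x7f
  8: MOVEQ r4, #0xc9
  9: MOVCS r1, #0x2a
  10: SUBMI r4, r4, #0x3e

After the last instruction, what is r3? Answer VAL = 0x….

VAL = 0x9e

0: ✓ CMP  NZCV=1000
1: ✓ SUBNE  r3←0x91
2: ✓ MOVLT  r3←0x9e
3: ✓ CMP  NZCV=0011
4: ✓ MOVHI  r2←0xce
5: ✓ ADDPL  r2←0xd0
6: · MOVMI
7: ✓ CMP  NZCV=0011
8: · MOVEQ
9: ✓ MOVCS  r1←0x2a
10: · SUBMI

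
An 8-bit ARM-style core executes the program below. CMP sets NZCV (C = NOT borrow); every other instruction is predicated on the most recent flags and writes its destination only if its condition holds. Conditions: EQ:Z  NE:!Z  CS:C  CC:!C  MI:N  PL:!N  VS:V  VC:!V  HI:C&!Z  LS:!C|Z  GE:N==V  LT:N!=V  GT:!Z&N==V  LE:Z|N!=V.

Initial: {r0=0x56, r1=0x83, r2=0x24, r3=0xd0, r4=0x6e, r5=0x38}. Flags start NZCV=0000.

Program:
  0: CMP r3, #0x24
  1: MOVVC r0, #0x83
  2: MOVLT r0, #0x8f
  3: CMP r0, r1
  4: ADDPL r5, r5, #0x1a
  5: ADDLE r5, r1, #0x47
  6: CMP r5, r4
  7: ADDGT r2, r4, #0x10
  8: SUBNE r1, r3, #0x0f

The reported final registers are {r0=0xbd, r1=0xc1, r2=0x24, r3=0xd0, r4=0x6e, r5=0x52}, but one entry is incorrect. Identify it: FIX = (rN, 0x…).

[0] flags=1010 → (cmp)
[1] flags=1010 VC?T → r0=0x83
[2] flags=1010 LT?T → r0=0x8f
[3] flags=0010 → (cmp)
[4] flags=0010 PL?T → r5=0x52
[5] flags=0010 LE?F → skip
[6] flags=1000 → (cmp)
[7] flags=1000 GT?F → skip
[8] flags=1000 NE?T → r1=0xc1

FIX = (r0, 0x8f)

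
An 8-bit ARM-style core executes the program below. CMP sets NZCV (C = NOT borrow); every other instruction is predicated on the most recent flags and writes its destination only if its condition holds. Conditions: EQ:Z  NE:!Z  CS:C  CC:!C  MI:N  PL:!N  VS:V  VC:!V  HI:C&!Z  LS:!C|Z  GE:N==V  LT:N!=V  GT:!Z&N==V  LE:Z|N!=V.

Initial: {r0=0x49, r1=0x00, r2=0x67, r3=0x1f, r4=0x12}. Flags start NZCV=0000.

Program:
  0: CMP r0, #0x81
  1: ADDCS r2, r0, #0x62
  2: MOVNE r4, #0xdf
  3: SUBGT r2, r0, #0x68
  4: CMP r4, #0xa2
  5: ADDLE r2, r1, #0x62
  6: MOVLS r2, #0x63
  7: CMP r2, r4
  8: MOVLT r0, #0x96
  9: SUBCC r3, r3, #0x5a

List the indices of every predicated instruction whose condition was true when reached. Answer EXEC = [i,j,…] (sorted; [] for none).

0: ✓ CMP  NZCV=1001
1: · ADDCS
2: ✓ MOVNE  r4←0xdf
3: ✓ SUBGT  r2←0xe1
4: ✓ CMP  NZCV=0010
5: · ADDLE
6: · MOVLS
7: ✓ CMP  NZCV=0010
8: · MOVLT
9: · SUBCC

EXEC = [2,3]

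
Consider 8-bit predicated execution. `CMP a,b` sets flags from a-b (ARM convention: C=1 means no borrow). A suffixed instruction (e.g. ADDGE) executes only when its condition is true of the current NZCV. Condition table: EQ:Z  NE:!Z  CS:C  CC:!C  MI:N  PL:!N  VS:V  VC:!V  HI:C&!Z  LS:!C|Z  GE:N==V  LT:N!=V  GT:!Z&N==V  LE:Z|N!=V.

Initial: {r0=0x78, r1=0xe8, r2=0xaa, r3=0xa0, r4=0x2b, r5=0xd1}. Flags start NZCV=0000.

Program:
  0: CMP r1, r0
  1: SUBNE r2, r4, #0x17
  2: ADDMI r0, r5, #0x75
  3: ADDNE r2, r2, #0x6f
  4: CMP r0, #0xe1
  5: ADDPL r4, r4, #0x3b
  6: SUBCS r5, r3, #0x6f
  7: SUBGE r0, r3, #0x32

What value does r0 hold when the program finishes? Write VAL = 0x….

VAL = 0x6e

0: ✓ CMP  NZCV=0011
1: ✓ SUBNE  r2←0x14
2: · ADDMI
3: ✓ ADDNE  r2←0x83
4: ✓ CMP  NZCV=1001
5: · ADDPL
6: · SUBCS
7: ✓ SUBGE  r0←0x6e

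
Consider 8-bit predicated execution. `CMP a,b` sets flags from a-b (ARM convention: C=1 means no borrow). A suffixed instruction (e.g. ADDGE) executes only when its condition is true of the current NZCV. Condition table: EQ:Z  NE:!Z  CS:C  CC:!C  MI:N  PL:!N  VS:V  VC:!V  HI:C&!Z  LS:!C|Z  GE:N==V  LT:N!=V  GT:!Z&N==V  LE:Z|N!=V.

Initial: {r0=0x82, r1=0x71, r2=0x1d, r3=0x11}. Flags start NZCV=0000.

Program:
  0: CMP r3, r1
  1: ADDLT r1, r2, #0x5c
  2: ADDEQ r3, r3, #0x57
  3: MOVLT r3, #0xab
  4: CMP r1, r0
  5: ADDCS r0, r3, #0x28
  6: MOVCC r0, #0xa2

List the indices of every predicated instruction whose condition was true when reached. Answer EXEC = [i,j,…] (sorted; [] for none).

EXEC = [1,3,6]

[0] flags=1000 → (cmp)
[1] flags=1000 LT?T → r1=0x79
[2] flags=1000 EQ?F → skip
[3] flags=1000 LT?T → r3=0xab
[4] flags=1001 → (cmp)
[5] flags=1001 CS?F → skip
[6] flags=1001 CC?T → r0=0xa2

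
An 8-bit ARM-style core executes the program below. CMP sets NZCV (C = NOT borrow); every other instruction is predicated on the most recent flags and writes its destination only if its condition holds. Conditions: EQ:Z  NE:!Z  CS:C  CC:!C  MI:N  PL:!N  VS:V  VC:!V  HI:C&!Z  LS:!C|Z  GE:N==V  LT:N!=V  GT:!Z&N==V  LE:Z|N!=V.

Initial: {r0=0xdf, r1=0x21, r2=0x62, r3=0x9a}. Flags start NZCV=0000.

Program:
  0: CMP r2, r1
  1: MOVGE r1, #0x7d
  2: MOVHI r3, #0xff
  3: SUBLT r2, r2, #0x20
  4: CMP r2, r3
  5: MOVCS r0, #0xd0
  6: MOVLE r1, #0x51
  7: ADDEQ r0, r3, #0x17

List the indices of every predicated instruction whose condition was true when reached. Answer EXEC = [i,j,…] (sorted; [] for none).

[0] flags=0010 → (cmp)
[1] flags=0010 GE?T → r1=0x7d
[2] flags=0010 HI?T → r3=0xff
[3] flags=0010 LT?F → skip
[4] flags=0000 → (cmp)
[5] flags=0000 CS?F → skip
[6] flags=0000 LE?F → skip
[7] flags=0000 EQ?F → skip

EXEC = [1,2]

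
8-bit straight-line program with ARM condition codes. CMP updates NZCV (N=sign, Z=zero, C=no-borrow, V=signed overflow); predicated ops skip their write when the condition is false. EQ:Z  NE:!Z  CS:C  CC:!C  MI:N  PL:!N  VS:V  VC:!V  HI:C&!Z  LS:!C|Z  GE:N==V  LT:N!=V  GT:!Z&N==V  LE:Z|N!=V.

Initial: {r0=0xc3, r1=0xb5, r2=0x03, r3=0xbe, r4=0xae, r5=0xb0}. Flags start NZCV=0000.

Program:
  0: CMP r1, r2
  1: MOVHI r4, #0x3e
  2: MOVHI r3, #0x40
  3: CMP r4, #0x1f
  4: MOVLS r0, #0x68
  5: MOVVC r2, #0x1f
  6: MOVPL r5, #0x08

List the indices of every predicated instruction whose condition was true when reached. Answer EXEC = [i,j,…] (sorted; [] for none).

EXEC = [1,2,5,6]

0: ✓ CMP  NZCV=1010
1: ✓ MOVHI  r4←0x3e
2: ✓ MOVHI  r3←0x40
3: ✓ CMP  NZCV=0010
4: · MOVLS
5: ✓ MOVVC  r2←0x1f
6: ✓ MOVPL  r5←0x08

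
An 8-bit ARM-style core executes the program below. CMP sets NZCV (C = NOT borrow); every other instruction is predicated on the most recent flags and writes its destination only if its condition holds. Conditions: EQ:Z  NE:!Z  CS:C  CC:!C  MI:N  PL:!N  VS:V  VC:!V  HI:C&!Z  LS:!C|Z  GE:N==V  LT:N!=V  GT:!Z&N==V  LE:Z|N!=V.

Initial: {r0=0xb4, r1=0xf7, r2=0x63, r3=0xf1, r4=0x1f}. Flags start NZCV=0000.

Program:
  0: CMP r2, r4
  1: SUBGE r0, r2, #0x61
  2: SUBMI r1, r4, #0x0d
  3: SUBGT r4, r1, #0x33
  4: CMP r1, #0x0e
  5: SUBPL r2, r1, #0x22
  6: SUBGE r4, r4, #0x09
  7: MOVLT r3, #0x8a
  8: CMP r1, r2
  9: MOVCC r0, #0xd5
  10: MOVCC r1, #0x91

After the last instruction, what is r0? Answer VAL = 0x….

VAL = 0x02

0: ✓ CMP  NZCV=0010
1: ✓ SUBGE  r0←0x02
2: · SUBMI
3: ✓ SUBGT  r4←0xc4
4: ✓ CMP  NZCV=1010
5: · SUBPL
6: · SUBGE
7: ✓ MOVLT  r3←0x8a
8: ✓ CMP  NZCV=1010
9: · MOVCC
10: · MOVCC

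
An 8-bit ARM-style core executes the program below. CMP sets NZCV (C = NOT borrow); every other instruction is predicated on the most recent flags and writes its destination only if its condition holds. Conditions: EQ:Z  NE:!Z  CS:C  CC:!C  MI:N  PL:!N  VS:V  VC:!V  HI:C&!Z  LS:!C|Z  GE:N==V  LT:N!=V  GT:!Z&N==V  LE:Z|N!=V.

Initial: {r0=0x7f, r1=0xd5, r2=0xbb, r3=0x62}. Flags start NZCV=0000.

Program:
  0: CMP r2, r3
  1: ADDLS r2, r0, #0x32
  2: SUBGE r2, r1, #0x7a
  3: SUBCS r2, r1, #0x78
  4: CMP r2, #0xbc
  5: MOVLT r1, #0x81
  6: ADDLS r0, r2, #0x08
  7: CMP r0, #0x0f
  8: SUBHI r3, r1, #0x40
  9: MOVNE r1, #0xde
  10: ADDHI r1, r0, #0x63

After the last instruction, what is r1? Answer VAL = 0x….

VAL = 0xc8

[0] flags=0011 → (cmp)
[1] flags=0011 LS?F → skip
[2] flags=0011 GE?F → skip
[3] flags=0011 CS?T → r2=0x5d
[4] flags=1001 → (cmp)
[5] flags=1001 LT?F → skip
[6] flags=1001 LS?T → r0=0x65
[7] flags=0010 → (cmp)
[8] flags=0010 HI?T → r3=0x95
[9] flags=0010 NE?T → r1=0xde
[10] flags=0010 HI?T → r1=0xc8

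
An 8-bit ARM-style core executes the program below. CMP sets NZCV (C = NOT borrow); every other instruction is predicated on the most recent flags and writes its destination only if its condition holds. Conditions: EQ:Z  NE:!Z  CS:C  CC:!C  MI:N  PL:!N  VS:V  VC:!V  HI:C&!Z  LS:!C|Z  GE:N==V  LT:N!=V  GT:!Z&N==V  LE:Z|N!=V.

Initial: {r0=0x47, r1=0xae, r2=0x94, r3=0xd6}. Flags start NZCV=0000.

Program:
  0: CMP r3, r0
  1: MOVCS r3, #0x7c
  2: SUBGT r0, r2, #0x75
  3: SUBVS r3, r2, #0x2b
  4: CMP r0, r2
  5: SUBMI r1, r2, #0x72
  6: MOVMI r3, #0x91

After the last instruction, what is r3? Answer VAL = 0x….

[0] flags=1010 → (cmp)
[1] flags=1010 CS?T → r3=0x7c
[2] flags=1010 GT?F → skip
[3] flags=1010 VS?F → skip
[4] flags=1001 → (cmp)
[5] flags=1001 MI?T → r1=0x22
[6] flags=1001 MI?T → r3=0x91

VAL = 0x91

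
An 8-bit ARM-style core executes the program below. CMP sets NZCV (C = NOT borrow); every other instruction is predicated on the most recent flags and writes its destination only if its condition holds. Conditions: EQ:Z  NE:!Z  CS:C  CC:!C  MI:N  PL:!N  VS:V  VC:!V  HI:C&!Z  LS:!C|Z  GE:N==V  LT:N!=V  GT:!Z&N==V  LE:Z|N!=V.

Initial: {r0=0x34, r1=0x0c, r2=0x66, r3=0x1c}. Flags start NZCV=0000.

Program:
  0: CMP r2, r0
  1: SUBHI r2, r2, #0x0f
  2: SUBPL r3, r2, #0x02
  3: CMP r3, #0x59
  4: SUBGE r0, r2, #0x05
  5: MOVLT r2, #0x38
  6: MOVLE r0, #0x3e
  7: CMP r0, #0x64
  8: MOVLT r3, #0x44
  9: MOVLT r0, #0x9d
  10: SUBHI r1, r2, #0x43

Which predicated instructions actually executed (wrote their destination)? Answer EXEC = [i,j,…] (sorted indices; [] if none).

0: ✓ CMP  NZCV=0010
1: ✓ SUBHI  r2←0x57
2: ✓ SUBPL  r3←0x55
3: ✓ CMP  NZCV=1000
4: · SUBGE
5: ✓ MOVLT  r2←0x38
6: ✓ MOVLE  r0←0x3e
7: ✓ CMP  NZCV=1000
8: ✓ MOVLT  r3←0x44
9: ✓ MOVLT  r0←0x9d
10: · SUBHI

EXEC = [1,2,5,6,8,9]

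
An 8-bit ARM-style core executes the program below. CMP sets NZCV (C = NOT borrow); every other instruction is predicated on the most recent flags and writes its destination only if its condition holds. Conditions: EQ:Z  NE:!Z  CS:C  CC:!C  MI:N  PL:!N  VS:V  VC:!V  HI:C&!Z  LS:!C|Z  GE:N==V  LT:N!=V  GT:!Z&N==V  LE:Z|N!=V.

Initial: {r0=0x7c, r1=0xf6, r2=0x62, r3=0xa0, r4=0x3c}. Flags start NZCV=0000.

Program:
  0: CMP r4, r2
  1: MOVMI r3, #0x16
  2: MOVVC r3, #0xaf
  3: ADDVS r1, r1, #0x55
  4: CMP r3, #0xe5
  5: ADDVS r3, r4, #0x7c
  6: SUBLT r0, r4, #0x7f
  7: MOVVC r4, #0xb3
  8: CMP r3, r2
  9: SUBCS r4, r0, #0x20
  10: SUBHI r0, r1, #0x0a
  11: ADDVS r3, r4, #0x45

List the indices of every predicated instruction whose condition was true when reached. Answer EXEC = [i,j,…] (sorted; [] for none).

EXEC = [1,2,6,7,9,10,11]

[0] flags=1000 → (cmp)
[1] flags=1000 MI?T → r3=0x16
[2] flags=1000 VC?T → r3=0xaf
[3] flags=1000 VS?F → skip
[4] flags=1000 → (cmp)
[5] flags=1000 VS?F → skip
[6] flags=1000 LT?T → r0=0xbd
[7] flags=1000 VC?T → r4=0xb3
[8] flags=0011 → (cmp)
[9] flags=0011 CS?T → r4=0x9d
[10] flags=0011 HI?T → r0=0xec
[11] flags=0011 VS?T → r3=0xe2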